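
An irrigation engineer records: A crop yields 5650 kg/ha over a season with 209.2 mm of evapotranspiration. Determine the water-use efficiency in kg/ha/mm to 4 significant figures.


Approach: apply the water-use efficiency ratio, WUE = yield/ET.
WUE = 5650 / 209.2 = 27.01 kg/ha/mm
Therefore the water-use efficiency = 27.01 kg/ha/mm.


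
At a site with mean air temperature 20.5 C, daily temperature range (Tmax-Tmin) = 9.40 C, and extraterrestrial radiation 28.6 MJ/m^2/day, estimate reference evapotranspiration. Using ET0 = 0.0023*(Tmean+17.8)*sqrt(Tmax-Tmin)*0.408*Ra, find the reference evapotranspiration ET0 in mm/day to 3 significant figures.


ET0 = 0.0023*(20.5+17.8)*sqrt(9.40)*0.408*28.6 = 3.15 mm/day
Therefore the reference evapotranspiration ET0 = 3.15 mm/day.


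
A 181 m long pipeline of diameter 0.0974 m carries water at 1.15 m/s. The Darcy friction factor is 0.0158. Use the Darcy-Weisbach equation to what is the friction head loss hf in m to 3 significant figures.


Approach: apply the Darcy-Weisbach equation, hf = f*(L/D)*(v^2/(2g)).
hf = 0.0158 * (181/0.0974) * (1.15^2 / (2*9.81))
hf = 1.98 m
Therefore the friction head loss hf = 1.98 m.


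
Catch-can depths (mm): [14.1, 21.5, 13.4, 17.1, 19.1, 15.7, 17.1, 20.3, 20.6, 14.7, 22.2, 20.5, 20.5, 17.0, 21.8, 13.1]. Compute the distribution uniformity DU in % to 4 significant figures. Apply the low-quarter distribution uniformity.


Approach: apply the low-quarter distribution uniformity, DU = (mean of lowest quarter of readings / overall mean)*100.
sorted lowest 4 of 16: [13.1, 13.4, 14.1, 14.7] -> mean = 13.8250 mm
overall mean = 18.0437 mm
DU = (13.8250/18.0437)*100 = 76.62 %
Therefore the distribution uniformity DU = 76.62 %.


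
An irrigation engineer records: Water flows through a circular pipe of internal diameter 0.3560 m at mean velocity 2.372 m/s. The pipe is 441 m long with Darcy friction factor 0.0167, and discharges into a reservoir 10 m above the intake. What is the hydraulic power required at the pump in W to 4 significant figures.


Approach: apply continuity + Darcy-Weisbach + hydraulic power, Q = A*v; hf = f*(L/D)*(v^2/(2g)); H = static + hf; P = rho*g*Q*H.
Step 1 — flow rate (continuity, Q = A*v):
  A = pi*(0.3560/2)^2 = 0.0995382 m^2
  Q = 0.0995382 * 2.372 = 0.236105 m^3/s
Step 2 — friction head loss (Darcy-Weisbach):
  hf = 0.0167 * (441/0.3560) * (2.372^2 / (2*9.81))
  hf = 5.93247 m
Step 3 — total head: H = 10 + 5.93247 = 15.9325 m
Step 4 — hydraulic power (P = rho*g*Q*H):
  P = 1000 * 9.81 * 0.236105 * 15.9325 = 36900 W
Therefore the hydraulic power required at the pump = 36900 W.


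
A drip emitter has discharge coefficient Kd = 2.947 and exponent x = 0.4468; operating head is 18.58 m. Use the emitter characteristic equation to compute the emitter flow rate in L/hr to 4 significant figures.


Approach: apply the emitter characteristic equation, q = Kd * h^x.
q = 2.947 * 18.58^0.4468 = 10.87 L/hr
Therefore the emitter flow rate = 10.87 L/hr.


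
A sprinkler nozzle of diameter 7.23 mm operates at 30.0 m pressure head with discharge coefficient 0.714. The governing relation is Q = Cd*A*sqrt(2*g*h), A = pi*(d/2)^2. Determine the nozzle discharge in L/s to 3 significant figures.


A = pi*(7.23e-3/2)^2 = 4.1055e-05 m^2
Q = 0.714 * 4.1055e-05 * sqrt(2*9.81*30.0) * 1000 = 0.711 L/s
Therefore the nozzle discharge = 0.711 L/s.


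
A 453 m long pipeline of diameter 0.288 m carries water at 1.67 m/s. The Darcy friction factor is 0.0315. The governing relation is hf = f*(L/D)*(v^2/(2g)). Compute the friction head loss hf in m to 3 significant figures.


hf = 0.0315 * (453/0.288) * (1.67^2 / (2*9.81))
hf = 7.04 m
Therefore the friction head loss hf = 7.04 m.


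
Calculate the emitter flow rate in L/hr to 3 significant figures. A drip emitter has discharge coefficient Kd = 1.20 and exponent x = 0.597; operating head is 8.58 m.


Approach: apply the emitter characteristic equation, q = Kd * h^x.
q = 1.20 * 8.58^0.597 = 4.33 L/hr
Therefore the emitter flow rate = 4.33 L/hr.


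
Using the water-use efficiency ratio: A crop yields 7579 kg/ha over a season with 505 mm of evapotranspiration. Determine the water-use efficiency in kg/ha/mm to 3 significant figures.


Approach: apply the water-use efficiency ratio, WUE = yield/ET.
WUE = 7579 / 505 = 15.0 kg/ha/mm
Therefore the water-use efficiency = 15.0 kg/ha/mm.


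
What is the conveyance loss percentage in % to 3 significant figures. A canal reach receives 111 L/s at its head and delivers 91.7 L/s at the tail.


Approach: apply the conveyance loss ratio, loss% = ((Q_head - Q_tail)/Q_head)*100.
loss = ((111 - 91.7)/111)*100 = 17.4 %
Therefore the conveyance loss percentage = 17.4 %.


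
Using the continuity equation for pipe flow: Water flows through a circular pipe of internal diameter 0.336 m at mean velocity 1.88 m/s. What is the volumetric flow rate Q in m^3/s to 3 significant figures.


Approach: apply the continuity equation for pipe flow, Q = A * v with A = pi*(D/2)^2.
A = pi*(0.336/2)^2 = 0.088668 m^2
Q = 0.088668 * 1.88 = 0.167 m^3/s
Therefore the volumetric flow rate Q = 0.167 m^3/s.


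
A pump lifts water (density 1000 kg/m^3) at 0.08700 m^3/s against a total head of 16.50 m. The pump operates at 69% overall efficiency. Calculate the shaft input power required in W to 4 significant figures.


Approach: apply hydraulic power then efficiency conversion, P = rho*g*Q*H; P_in = P/eta.
Step 1 — hydraulic power (P = rho*g*Q*H):
  P = 1000 * 9.81 * 0.08700 * 16.50 = 14082.3 W
Step 2 — input power: P_in = P/eta = 14082.3 / 0.69 = 20410 W
Therefore the shaft input power required = 20410 W.


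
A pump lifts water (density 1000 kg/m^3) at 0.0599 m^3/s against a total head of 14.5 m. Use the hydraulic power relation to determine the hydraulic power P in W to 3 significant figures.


Approach: apply the hydraulic power relation, P = rho*g*Q*H.
P = 1000 * 9.81 * 0.0599 * 14.5 = 8520 W
Therefore the hydraulic power P = 8520 W.


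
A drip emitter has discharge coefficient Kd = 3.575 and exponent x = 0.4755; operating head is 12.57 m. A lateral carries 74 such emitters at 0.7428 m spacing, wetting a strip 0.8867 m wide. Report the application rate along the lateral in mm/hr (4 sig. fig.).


Approach: apply the emitter equation with a lateral mass balance, q = Kd*h^x; Q = n*q; rate = Q/(n*spacing*width).
Step 1 — single emitter flow (q = Kd*h^x):
  q = 3.575 * 12.57^0.4755 = 11.9127 L/hr
Step 2 — total lateral flow: Q = 74 * 11.9127 = 881.539 L/hr
Step 3 — wetted area: A = 74 * 0.7428 * 0.8867 = 48.7394 m^2
Step 4 — application rate: Q/A = 881.539/48.7394 = 18.09 mm/hr
Therefore the application rate along the lateral = 18.09 mm/hr.


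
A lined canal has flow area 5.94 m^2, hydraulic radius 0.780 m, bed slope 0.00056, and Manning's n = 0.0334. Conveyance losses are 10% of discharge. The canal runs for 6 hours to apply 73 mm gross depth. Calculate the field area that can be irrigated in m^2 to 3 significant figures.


Approach: apply Manning's equation with a conveyance and depth budget, Q = (1/n)*A*R^(2/3)*S^(1/2); Q_field = Q*(1-loss); Area = Q_field*t/(d/1000).
Step 1 — canal discharge (Manning's equation):
  Q = (1/0.0334) * 5.94 * 0.780^(2/3) * 0.00056^(1/2) = 3.5661 m^3/s
Step 2 — delivered flow: Q_field = 3.5661*(1 - 10/100) = 3.2095 m^3/s
Step 3 — volume delivered: V = 3.2095 * 6*3600 = 69326 m^3
Step 4 — area served: A = V / (depth/1000) = 69326 / 0.073 = 950000 m^2
Therefore the field area that can be irrigated = 950000 m^2.


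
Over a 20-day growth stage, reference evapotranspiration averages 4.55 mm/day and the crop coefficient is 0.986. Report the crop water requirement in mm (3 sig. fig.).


Approach: apply the crop water requirement relation, CWR = ET0 * Kc * days.
CWR = 4.55 * 0.986 * 20 = 89.7 mm
Therefore the crop water requirement = 89.7 mm.


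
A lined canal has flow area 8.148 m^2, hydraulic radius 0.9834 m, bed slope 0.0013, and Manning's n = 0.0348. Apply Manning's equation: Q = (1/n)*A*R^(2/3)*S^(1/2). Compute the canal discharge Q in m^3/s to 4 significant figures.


Q = (1/0.0348) * 8.148 * 0.9834^(2/3) * 0.0013^(1/2) = 8.348 m^3/s
Therefore the canal discharge Q = 8.348 m^3/s.


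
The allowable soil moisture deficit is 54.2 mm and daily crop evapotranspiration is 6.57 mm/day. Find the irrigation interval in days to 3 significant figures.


Approach: apply the irrigation interval relation, interval = SMD / ETc.
interval = 54.2 / 6.57 = 8.25 days
Therefore the irrigation interval = 8.25 days.


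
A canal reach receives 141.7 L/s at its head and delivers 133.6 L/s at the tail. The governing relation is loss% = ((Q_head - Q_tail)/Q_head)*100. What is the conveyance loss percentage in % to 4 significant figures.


loss = ((141.7 - 133.6)/141.7)*100 = 5.716 %
Therefore the conveyance loss percentage = 5.716 %.


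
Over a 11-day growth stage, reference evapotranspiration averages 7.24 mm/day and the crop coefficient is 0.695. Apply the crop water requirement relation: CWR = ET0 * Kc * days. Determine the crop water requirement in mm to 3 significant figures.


CWR = 7.24 * 0.695 * 11 = 55.3 mm
Therefore the crop water requirement = 55.3 mm.


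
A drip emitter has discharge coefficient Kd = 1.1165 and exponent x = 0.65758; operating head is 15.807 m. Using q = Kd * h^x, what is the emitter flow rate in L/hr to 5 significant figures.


q = 1.1165 * 15.807^0.65758 = 6.8580 L/hr
Therefore the emitter flow rate = 6.8580 L/hr.


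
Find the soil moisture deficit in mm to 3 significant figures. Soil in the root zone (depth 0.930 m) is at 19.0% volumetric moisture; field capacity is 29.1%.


Approach: apply the soil moisture deficit relation, SMD = (FC - theta)/100 * depth * 1000.
SMD = (29.1 - 19.0)/100 * 0.930 * 1000 = 93.9 mm
Therefore the soil moisture deficit = 93.9 mm.


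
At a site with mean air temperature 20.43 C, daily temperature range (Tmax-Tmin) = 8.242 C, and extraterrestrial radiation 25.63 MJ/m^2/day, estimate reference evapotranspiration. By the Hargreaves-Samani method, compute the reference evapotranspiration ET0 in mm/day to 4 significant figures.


Approach: apply the Hargreaves-Samani method, ET0 = 0.0023*(Tmean+17.8)*sqrt(Tmax-Tmin)*0.408*Ra.
ET0 = 0.0023*(20.43+17.8)*sqrt(8.242)*0.408*25.63 = 2.640 mm/day
Therefore the reference evapotranspiration ET0 = 2.640 mm/day.


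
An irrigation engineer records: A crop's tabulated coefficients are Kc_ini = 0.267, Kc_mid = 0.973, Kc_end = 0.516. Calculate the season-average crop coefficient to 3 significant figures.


Approach: apply a simple seasonal average, Kc_avg = (Kc_ini + Kc_mid + Kc_end)/3.
Kc_avg = (0.267 + 0.973 + 0.516)/3 = 0.585
Therefore the season-average crop coefficient = 0.585.


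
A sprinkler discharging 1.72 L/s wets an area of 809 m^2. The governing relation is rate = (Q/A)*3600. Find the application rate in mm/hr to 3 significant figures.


rate = (1.72 / 809) * 3600 = 7.65 mm/hr
Therefore the application rate = 7.65 mm/hr.


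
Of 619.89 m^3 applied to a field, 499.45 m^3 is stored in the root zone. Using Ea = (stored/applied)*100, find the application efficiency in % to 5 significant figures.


Ea = (499.45/619.89)*100 = 80.571 %
Therefore the application efficiency = 80.571 %.


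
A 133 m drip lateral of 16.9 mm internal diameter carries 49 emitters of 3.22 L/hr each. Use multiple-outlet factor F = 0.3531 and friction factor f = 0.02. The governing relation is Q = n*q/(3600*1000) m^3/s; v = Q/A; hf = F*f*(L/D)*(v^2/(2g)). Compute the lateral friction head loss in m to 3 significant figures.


Q = 49*3.22/(3600*1000) = 4.3828e-05 m^3/s
A = pi*(16.9e-3/2)^2 = 2.2432e-04 m^2, so v = Q/A = 0.19538 m/s
hf = 0.3531*0.02*(133/0.0169)*(0.19538^2/(2*9.81)) = 0.108 m
Therefore the lateral friction head loss = 0.108 m.


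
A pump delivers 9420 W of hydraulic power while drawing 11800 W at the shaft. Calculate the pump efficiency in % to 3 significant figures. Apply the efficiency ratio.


Approach: apply the efficiency ratio, eta = (P_out/P_in)*100.
eta = (9420 / 11800) * 100 = 79.8 %
Therefore the pump efficiency = 79.8 %.


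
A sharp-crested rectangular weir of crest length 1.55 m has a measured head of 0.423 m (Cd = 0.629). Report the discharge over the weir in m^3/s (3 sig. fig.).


Approach: apply the rectangular weir equation, Q = (2/3)*Cd*L*sqrt(2g)*H^1.5.
Q = (2/3)*0.629*1.55*sqrt(2*9.81)*0.423^1.5 = 0.792 m^3/s
Therefore the discharge over the weir = 0.792 m^3/s.


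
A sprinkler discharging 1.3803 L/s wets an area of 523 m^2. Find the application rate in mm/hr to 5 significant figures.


Approach: apply the application rate relation, rate = (Q/A)*3600.
rate = (1.3803 / 523) * 3600 = 9.5011 mm/hr
Therefore the application rate = 9.5011 mm/hr.


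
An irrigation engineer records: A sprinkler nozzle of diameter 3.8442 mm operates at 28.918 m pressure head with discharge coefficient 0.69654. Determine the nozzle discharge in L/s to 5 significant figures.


Approach: apply the orifice equation, Q = Cd*A*sqrt(2*g*h), A = pi*(d/2)^2.
A = pi*(3.8442e-3/2)^2 = 1.160651e-05 m^2
Q = 0.69654 * 1.160651e-05 * sqrt(2*9.81*28.918) * 1000 = 0.19257 L/s
Therefore the nozzle discharge = 0.19257 L/s.


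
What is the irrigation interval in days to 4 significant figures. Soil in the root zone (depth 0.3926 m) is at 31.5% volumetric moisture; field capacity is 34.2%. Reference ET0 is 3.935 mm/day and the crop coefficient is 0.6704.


Approach: apply soil-water budget scheduling, SMD = (FC-theta)/100*depth*1000; ETc = ET0*Kc; interval = SMD/ETc.
Step 1 — soil moisture deficit:
  SMD = (34.2 - 31.5)/100 * 0.3926 * 1000 = 10.6002 mm
Step 2 — daily crop ET (ETc = ET0*Kc):
  ETc = 3.935 * 0.6704 = 2.63802 mm/day
Step 3 — irrigation interval (SMD/ETc):
  interval = 10.6002 / 2.63802 = 4.018 days
Therefore the irrigation interval = 4.018 days.


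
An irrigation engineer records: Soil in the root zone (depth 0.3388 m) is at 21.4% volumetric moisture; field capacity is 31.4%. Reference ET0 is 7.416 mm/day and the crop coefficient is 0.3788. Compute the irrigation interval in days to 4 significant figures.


Approach: apply soil-water budget scheduling, SMD = (FC-theta)/100*depth*1000; ETc = ET0*Kc; interval = SMD/ETc.
Step 1 — soil moisture deficit:
  SMD = (31.4 - 21.4)/100 * 0.3388 * 1000 = 33.8800 mm
Step 2 — daily crop ET (ETc = ET0*Kc):
  ETc = 7.416 * 0.3788 = 2.80918 mm/day
Step 3 — irrigation interval (SMD/ETc):
  interval = 33.8800 / 2.80918 = 12.06 days
Therefore the irrigation interval = 12.06 days.


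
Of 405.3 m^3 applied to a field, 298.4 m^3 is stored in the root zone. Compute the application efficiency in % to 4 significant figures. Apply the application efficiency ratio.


Approach: apply the application efficiency ratio, Ea = (stored/applied)*100.
Ea = (298.4/405.3)*100 = 73.62 %
Therefore the application efficiency = 73.62 %.


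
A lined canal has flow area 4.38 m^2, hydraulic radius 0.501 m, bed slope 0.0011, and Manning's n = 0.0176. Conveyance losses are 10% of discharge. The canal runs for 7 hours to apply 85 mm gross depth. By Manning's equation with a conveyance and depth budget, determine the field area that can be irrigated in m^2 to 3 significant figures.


Approach: apply Manning's equation with a conveyance and depth budget, Q = (1/n)*A*R^(2/3)*S^(1/2); Q_field = Q*(1-loss); Area = Q_field*t/(d/1000).
Step 1 — canal discharge (Manning's equation):
  Q = (1/0.0176) * 4.38 * 0.501^(2/3) * 0.0011^(1/2) = 5.2065 m^3/s
Step 2 — delivered flow: Q_field = 5.2065*(1 - 10/100) = 4.6859 m^3/s
Step 3 — volume delivered: V = 4.6859 * 7*3600 = 118080 m^3
Step 4 — area served: A = V / (depth/1000) = 118080 / 0.085 = 1390000 m^2
Therefore the field area that can be irrigated = 1390000 m^2.


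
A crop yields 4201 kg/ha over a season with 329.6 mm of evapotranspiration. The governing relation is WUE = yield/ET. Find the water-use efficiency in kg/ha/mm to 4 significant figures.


WUE = 4201 / 329.6 = 12.75 kg/ha/mm
Therefore the water-use efficiency = 12.75 kg/ha/mm.


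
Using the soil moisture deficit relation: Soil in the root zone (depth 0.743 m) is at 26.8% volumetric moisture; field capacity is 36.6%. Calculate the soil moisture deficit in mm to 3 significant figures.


Approach: apply the soil moisture deficit relation, SMD = (FC - theta)/100 * depth * 1000.
SMD = (36.6 - 26.8)/100 * 0.743 * 1000 = 72.8 mm
Therefore the soil moisture deficit = 72.8 mm.


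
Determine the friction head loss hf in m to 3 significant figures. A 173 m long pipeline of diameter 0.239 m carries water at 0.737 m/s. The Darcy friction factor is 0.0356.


Approach: apply the Darcy-Weisbach equation, hf = f*(L/D)*(v^2/(2g)).
hf = 0.0356 * (173/0.239) * (0.737^2 / (2*9.81))
hf = 0.713 m
Therefore the friction head loss hf = 0.713 m.


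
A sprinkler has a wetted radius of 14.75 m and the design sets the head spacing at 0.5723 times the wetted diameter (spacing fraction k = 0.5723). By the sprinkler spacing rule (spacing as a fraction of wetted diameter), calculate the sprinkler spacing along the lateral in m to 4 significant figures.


Approach: apply the sprinkler spacing rule (spacing as a fraction of wetted diameter), S = k*(2*R).
S = 0.5723 * (2 * 14.75) = 16.88 m
Therefore the sprinkler spacing along the lateral = 16.88 m.


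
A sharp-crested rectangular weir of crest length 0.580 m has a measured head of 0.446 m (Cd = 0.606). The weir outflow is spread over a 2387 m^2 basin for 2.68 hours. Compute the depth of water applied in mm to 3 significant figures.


Approach: apply the rectangular weir equation with a volume-to-depth conversion, Q = (2/3)*Cd*L*sqrt(2g)*H^1.5; d = Q*t/A * 1000.
Step 1 — weir discharge:
  Q = (2/3)*0.606*0.580*sqrt(2*9.81)*0.446^1.5 = 0.30914 m^3/s
Step 2 — volume: V = 0.30914 * 2.68*3600 = 2982.6 m^3
Step 3 — depth: d = V/A * 1000 = 2982.6/2387 * 1000 = 1250 mm
Therefore the depth of water applied = 1250 mm.


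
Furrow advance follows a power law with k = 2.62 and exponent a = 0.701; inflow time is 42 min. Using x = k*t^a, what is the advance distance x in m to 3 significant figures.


x = 2.62 * 42^0.701 = 36.0 m
Therefore the advance distance x = 36.0 m.


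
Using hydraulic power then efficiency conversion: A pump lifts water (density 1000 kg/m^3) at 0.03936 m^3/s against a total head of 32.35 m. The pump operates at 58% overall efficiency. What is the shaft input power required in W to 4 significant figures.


Approach: apply hydraulic power then efficiency conversion, P = rho*g*Q*H; P_in = P/eta.
Step 1 — hydraulic power (P = rho*g*Q*H):
  P = 1000 * 9.81 * 0.03936 * 32.35 = 12491.0 W
Step 2 — input power: P_in = P/eta = 12491.0 / 0.58 = 21540 W
Therefore the shaft input power required = 21540 W.


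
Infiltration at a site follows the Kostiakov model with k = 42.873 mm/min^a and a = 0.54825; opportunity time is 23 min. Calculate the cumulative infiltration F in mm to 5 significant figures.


Approach: apply the Kostiakov infiltration equation, F = k*t^a.
F = 42.873 * 23^0.54825 = 239.19 mm
Therefore the cumulative infiltration F = 239.19 mm.


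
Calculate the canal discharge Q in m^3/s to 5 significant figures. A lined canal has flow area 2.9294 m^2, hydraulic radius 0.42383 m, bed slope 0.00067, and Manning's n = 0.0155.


Approach: apply Manning's equation, Q = (1/n)*A*R^(2/3)*S^(1/2).
Q = (1/0.0155) * 2.9294 * 0.42383^(2/3) * 0.00067^(1/2) = 2.7602 m^3/s
Therefore the canal discharge Q = 2.7602 m^3/s.


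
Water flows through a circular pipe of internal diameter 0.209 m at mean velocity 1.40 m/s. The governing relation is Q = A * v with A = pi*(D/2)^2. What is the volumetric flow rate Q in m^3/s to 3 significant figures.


A = pi*(0.209/2)^2 = 0.034307 m^2
Q = 0.034307 * 1.40 = 0.0480 m^3/s
Therefore the volumetric flow rate Q = 0.0480 m^3/s.


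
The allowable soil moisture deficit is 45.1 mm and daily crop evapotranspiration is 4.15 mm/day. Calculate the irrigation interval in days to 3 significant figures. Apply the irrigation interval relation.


Approach: apply the irrigation interval relation, interval = SMD / ETc.
interval = 45.1 / 4.15 = 10.9 days
Therefore the irrigation interval = 10.9 days.


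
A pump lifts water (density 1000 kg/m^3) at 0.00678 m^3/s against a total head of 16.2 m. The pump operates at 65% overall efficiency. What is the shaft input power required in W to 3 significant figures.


Approach: apply hydraulic power then efficiency conversion, P = rho*g*Q*H; P_in = P/eta.
Step 1 — hydraulic power (P = rho*g*Q*H):
  P = 1000 * 9.81 * 0.00678 * 16.2 = 1077.5 W
Step 2 — input power: P_in = P/eta = 1077.5 / 0.65 = 1660 W
Therefore the shaft input power required = 1660 W.


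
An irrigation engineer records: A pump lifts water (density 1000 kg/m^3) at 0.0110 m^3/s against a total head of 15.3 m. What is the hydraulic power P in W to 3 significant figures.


Approach: apply the hydraulic power relation, P = rho*g*Q*H.
P = 1000 * 9.81 * 0.0110 * 15.3 = 1650 W
Therefore the hydraulic power P = 1650 W.


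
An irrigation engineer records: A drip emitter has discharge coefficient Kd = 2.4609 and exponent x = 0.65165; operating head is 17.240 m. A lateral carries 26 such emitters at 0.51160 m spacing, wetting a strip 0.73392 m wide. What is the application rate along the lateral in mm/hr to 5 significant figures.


Approach: apply the emitter equation with a lateral mass balance, q = Kd*h^x; Q = n*q; rate = Q/(n*spacing*width).
Step 1 — single emitter flow (q = Kd*h^x):
  q = 2.4609 * 17.240^0.65165 = 15.73561 L/hr
Step 2 — total lateral flow: Q = 26 * 15.73561 = 409.1258 L/hr
Step 3 — wetted area: A = 26 * 0.51160 * 0.73392 = 9.762310 m^2
Step 4 — application rate: Q/A = 409.1258/9.762310 = 41.909 mm/hr
Therefore the application rate along the lateral = 41.909 mm/hr.


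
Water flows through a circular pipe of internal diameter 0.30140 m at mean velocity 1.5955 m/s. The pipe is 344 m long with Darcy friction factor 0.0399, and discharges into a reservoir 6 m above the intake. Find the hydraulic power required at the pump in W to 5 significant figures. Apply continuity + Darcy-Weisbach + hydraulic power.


Approach: apply continuity + Darcy-Weisbach + hydraulic power, Q = A*v; hf = f*(L/D)*(v^2/(2g)); H = static + hf; P = rho*g*Q*H.
Step 1 — flow rate (continuity, Q = A*v):
  A = pi*(0.30140/2)^2 = 0.07134711 m^2
  Q = 0.07134711 * 1.5955 = 0.1138343 m^3/s
Step 2 — friction head loss (Darcy-Weisbach):
  hf = 0.0399 * (344/0.30140) * (1.5955^2 / (2*9.81))
  hf = 5.908574 m
Step 3 — total head: H = 6 + 5.908574 = 11.90857 m
Step 4 — hydraulic power (P = rho*g*Q*H):
  P = 1000 * 9.81 * 0.1138343 * 11.90857 = 13298 W
Therefore the hydraulic power required at the pump = 13298 W.


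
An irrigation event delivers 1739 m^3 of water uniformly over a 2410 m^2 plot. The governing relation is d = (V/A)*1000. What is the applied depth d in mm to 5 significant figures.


d = (1739 / 2410) * 1000 = 721.58 mm
Therefore the applied depth d = 721.58 mm.


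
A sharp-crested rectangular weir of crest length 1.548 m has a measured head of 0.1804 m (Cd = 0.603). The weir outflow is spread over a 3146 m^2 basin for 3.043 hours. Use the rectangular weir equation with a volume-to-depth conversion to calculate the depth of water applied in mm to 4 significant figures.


Approach: apply the rectangular weir equation with a volume-to-depth conversion, Q = (2/3)*Cd*L*sqrt(2g)*H^1.5; d = Q*t/A * 1000.
Step 1 — weir discharge:
  Q = (2/3)*0.603*1.548*sqrt(2*9.81)*0.1804^1.5 = 0.211204 m^3/s
Step 2 — volume: V = 0.211204 * 3.043*3600 = 2313.69 m^3
Step 3 — depth: d = V/A * 1000 = 2313.69/3146 * 1000 = 735.4 mm
Therefore the depth of water applied = 735.4 mm.


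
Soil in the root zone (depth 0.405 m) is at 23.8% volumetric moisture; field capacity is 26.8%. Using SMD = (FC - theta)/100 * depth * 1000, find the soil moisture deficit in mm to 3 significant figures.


SMD = (26.8 - 23.8)/100 * 0.405 * 1000 = 12.2 mm
Therefore the soil moisture deficit = 12.2 mm.


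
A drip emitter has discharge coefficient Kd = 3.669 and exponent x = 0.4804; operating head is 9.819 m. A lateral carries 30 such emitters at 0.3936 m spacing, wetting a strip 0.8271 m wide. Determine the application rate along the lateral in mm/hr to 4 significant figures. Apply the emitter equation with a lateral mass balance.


Approach: apply the emitter equation with a lateral mass balance, q = Kd*h^x; Q = n*q; rate = Q/(n*spacing*width).
Step 1 — single emitter flow (q = Kd*h^x):
  q = 3.669 * 9.819^0.4804 = 10.9935 L/hr
Step 2 — total lateral flow: Q = 30 * 10.9935 = 329.806 L/hr
Step 3 — wetted area: A = 30 * 0.3936 * 0.8271 = 9.76640 m^2
Step 4 — application rate: Q/A = 329.806/9.76640 = 33.77 mm/hr
Therefore the application rate along the lateral = 33.77 mm/hr.


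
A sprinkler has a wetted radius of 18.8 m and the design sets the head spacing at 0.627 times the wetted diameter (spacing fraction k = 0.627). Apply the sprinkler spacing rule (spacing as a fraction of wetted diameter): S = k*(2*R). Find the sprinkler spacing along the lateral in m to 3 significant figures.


S = 0.627 * (2 * 18.8) = 23.6 m
Therefore the sprinkler spacing along the lateral = 23.6 m.


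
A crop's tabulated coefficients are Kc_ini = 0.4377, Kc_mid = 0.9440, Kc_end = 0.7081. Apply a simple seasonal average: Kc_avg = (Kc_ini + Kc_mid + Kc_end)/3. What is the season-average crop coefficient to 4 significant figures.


Kc_avg = (0.4377 + 0.9440 + 0.7081)/3 = 0.6966
Therefore the season-average crop coefficient = 0.6966.


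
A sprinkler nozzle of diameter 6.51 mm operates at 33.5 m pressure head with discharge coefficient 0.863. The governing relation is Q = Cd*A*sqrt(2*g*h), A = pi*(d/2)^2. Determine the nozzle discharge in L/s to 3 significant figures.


A = pi*(6.51e-3/2)^2 = 3.3285e-05 m^2
Q = 0.863 * 3.3285e-05 * sqrt(2*9.81*33.5) * 1000 = 0.736 L/s
Therefore the nozzle discharge = 0.736 L/s.


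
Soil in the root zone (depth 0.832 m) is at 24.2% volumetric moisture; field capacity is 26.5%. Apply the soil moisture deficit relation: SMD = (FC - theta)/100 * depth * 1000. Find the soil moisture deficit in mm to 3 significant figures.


SMD = (26.5 - 24.2)/100 * 0.832 * 1000 = 19.1 mm
Therefore the soil moisture deficit = 19.1 mm.


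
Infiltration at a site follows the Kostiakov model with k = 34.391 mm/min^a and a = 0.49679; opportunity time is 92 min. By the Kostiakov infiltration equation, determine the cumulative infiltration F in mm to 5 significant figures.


Approach: apply the Kostiakov infiltration equation, F = k*t^a.
F = 34.391 * 92^0.49679 = 325.11 mm
Therefore the cumulative infiltration F = 325.11 mm.


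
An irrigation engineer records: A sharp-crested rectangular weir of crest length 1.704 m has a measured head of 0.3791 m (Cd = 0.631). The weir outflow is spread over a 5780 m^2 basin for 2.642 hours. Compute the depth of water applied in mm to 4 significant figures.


Approach: apply the rectangular weir equation with a volume-to-depth conversion, Q = (2/3)*Cd*L*sqrt(2g)*H^1.5; d = Q*t/A * 1000.
Step 1 — weir discharge:
  Q = (2/3)*0.631*1.704*sqrt(2*9.81)*0.3791^1.5 = 0.741119 m^3/s
Step 2 — volume: V = 0.741119 * 2.642*3600 = 7048.93 m^3
Step 3 — depth: d = V/A * 1000 = 7048.93/5780 * 1000 = 1220 mm
Therefore the depth of water applied = 1220 mm.


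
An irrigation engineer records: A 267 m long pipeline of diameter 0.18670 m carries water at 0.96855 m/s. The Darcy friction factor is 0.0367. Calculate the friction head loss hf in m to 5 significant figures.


Approach: apply the Darcy-Weisbach equation, hf = f*(L/D)*(v^2/(2g)).
hf = 0.0367 * (267/0.18670) * (0.96855^2 / (2*9.81))
hf = 2.5094 m
Therefore the friction head loss hf = 2.5094 m.


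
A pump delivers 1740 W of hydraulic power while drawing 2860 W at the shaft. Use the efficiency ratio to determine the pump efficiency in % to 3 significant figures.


Approach: apply the efficiency ratio, eta = (P_out/P_in)*100.
eta = (1740 / 2860) * 100 = 60.8 %
Therefore the pump efficiency = 60.8 %.


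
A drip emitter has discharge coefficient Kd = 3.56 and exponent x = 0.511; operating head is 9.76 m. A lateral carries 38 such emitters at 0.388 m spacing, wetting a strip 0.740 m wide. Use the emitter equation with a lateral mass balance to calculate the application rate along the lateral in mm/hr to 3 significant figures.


Approach: apply the emitter equation with a lateral mass balance, q = Kd*h^x; Q = n*q; rate = Q/(n*spacing*width).
Step 1 — single emitter flow (q = Kd*h^x):
  q = 3.56 * 9.76^0.511 = 11.404 L/hr
Step 2 — total lateral flow: Q = 38 * 11.404 = 433.35 L/hr
Step 3 — wetted area: A = 38 * 0.388 * 0.740 = 10.911 m^2
Step 4 — application rate: Q/A = 433.35/10.911 = 39.7 mm/hr
Therefore the application rate along the lateral = 39.7 mm/hr.


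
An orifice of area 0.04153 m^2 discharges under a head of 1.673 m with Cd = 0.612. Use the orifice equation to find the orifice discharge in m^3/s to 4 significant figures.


Approach: apply the orifice equation, Q = Cd*A*sqrt(2*g*h).
Q = 0.612 * 0.04153 * sqrt(2*9.81*1.673) = 0.1456 m^3/s
Therefore the orifice discharge = 0.1456 m^3/s.


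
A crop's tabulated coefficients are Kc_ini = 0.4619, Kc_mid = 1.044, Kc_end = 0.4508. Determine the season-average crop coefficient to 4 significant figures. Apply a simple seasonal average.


Approach: apply a simple seasonal average, Kc_avg = (Kc_ini + Kc_mid + Kc_end)/3.
Kc_avg = (0.4619 + 1.044 + 0.4508)/3 = 0.6522
Therefore the season-average crop coefficient = 0.6522.


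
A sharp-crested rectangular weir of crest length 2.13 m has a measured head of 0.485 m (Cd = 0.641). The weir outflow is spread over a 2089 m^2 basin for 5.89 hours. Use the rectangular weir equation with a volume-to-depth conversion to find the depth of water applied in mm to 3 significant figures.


Approach: apply the rectangular weir equation with a volume-to-depth conversion, Q = (2/3)*Cd*L*sqrt(2g)*H^1.5; d = Q*t/A * 1000.
Step 1 — weir discharge:
  Q = (2/3)*0.641*2.13*sqrt(2*9.81)*0.485^1.5 = 1.3618 m^3/s
Step 2 — volume: V = 1.3618 * 5.89*3600 = 28875 m^3
Step 3 — depth: d = V/A * 1000 = 28875/2089 * 1000 = 13800 mm
Therefore the depth of water applied = 13800 mm.


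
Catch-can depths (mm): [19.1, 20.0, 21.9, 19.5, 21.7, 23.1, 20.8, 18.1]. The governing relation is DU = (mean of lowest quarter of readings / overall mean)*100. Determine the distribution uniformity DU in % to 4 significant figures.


sorted lowest 2 of 8: [18.1, 19.1] -> mean = 18.6000 mm
overall mean = 20.5250 mm
DU = (18.6000/20.5250)*100 = 90.62 %
Therefore the distribution uniformity DU = 90.62 %.


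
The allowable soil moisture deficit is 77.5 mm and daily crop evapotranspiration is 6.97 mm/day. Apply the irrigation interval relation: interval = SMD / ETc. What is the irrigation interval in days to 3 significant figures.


interval = 77.5 / 6.97 = 11.1 days
Therefore the irrigation interval = 11.1 days.


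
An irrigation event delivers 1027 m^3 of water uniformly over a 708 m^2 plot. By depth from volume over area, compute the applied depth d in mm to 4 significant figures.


Approach: apply depth from volume over area, d = (V/A)*1000.
d = (1027 / 708) * 1000 = 1451 mm
Therefore the applied depth d = 1451 mm.


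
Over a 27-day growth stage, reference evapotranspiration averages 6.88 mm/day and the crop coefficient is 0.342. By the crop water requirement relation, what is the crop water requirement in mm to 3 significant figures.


Approach: apply the crop water requirement relation, CWR = ET0 * Kc * days.
CWR = 6.88 * 0.342 * 27 = 63.5 mm
Therefore the crop water requirement = 63.5 mm.


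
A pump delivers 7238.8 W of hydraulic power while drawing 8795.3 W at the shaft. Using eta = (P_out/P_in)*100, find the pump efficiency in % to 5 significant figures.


eta = (7238.8 / 8795.3) * 100 = 82.303 %
Therefore the pump efficiency = 82.303 %.


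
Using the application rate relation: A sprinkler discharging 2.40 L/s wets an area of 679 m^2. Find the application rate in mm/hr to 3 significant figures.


Approach: apply the application rate relation, rate = (Q/A)*3600.
rate = (2.40 / 679) * 3600 = 12.7 mm/hr
Therefore the application rate = 12.7 mm/hr.


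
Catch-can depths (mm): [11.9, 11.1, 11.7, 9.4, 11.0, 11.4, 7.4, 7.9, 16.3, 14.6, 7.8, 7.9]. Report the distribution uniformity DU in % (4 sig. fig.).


Approach: apply the low-quarter distribution uniformity, DU = (mean of lowest quarter of readings / overall mean)*100.
sorted lowest 3 of 12: [7.4, 7.8, 7.9] -> mean = 7.70000 mm
overall mean = 10.7000 mm
DU = (7.70000/10.7000)*100 = 71.96 %
Therefore the distribution uniformity DU = 71.96 %.


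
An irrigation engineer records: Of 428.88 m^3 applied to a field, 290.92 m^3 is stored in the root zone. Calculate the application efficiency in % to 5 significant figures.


Approach: apply the application efficiency ratio, Ea = (stored/applied)*100.
Ea = (290.92/428.88)*100 = 67.832 %
Therefore the application efficiency = 67.832 %.


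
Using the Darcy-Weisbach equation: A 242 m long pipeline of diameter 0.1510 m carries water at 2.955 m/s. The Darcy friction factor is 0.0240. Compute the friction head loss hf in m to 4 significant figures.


Approach: apply the Darcy-Weisbach equation, hf = f*(L/D)*(v^2/(2g)).
hf = 0.0240 * (242/0.1510) * (2.955^2 / (2*9.81))
hf = 17.12 m
Therefore the friction head loss hf = 17.12 m.


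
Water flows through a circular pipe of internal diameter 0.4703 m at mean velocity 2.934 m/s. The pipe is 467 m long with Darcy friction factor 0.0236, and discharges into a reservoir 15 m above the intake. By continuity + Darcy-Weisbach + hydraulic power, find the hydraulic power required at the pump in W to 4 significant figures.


Approach: apply continuity + Darcy-Weisbach + hydraulic power, Q = A*v; hf = f*(L/D)*(v^2/(2g)); H = static + hf; P = rho*g*Q*H.
Step 1 — flow rate (continuity, Q = A*v):
  A = pi*(0.4703/2)^2 = 0.173716 m^2
  Q = 0.173716 * 2.934 = 0.509683 m^3/s
Step 2 — friction head loss (Darcy-Weisbach):
  hf = 0.0236 * (467/0.4703) * (2.934^2 / (2*9.81))
  hf = 10.2819 m
Step 3 — total head: H = 15 + 10.2819 = 25.2819 m
Step 4 — hydraulic power (P = rho*g*Q*H):
  P = 1000 * 9.81 * 0.509683 * 25.2819 = 126400 W
Therefore the hydraulic power required at the pump = 126400 W.


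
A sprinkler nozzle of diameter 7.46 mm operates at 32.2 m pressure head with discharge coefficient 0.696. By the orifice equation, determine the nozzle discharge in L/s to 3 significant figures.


Approach: apply the orifice equation, Q = Cd*A*sqrt(2*g*h), A = pi*(d/2)^2.
A = pi*(7.46e-3/2)^2 = 4.3709e-05 m^2
Q = 0.696 * 4.3709e-05 * sqrt(2*9.81*32.2) * 1000 = 0.765 L/s
Therefore the nozzle discharge = 0.765 L/s.


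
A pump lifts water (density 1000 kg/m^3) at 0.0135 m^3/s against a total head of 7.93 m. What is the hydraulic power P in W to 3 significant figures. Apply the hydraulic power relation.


Approach: apply the hydraulic power relation, P = rho*g*Q*H.
P = 1000 * 9.81 * 0.0135 * 7.93 = 1050 W
Therefore the hydraulic power P = 1050 W.


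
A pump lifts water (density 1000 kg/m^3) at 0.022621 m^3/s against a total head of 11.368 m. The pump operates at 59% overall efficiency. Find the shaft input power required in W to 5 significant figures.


Approach: apply hydraulic power then efficiency conversion, P = rho*g*Q*H; P_in = P/eta.
Step 1 — hydraulic power (P = rho*g*Q*H):
  P = 1000 * 9.81 * 0.022621 * 11.368 = 2522.696 W
Step 2 — input power: P_in = P/eta = 2522.696 / 0.59 = 4275.8 W
Therefore the shaft input power required = 4275.8 W.


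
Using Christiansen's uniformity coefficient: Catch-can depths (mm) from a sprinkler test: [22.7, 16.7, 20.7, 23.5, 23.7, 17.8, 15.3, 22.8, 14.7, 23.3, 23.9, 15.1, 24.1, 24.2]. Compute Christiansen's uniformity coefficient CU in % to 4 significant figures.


Approach: apply Christiansen's uniformity coefficient, CU = (1 - mean_abs_deviation/mean)*100.
mean = 20.6071 mm
mean |d_i - mean| = 3.34796 mm
CU = (1 - 3.34796/20.6071)*100 = 83.75 %
Therefore Christiansen's uniformity coefficient CU = 83.75 %.


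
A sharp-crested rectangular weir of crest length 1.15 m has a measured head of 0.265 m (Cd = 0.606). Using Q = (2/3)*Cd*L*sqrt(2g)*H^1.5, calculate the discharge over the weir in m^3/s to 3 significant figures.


Q = (2/3)*0.606*1.15*sqrt(2*9.81)*0.265^1.5 = 0.281 m^3/s
Therefore the discharge over the weir = 0.281 m^3/s.


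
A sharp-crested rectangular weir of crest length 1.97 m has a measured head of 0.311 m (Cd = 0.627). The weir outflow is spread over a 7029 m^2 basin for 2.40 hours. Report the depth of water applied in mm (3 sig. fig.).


Approach: apply the rectangular weir equation with a volume-to-depth conversion, Q = (2/3)*Cd*L*sqrt(2g)*H^1.5; d = Q*t/A * 1000.
Step 1 — weir discharge:
  Q = (2/3)*0.627*1.97*sqrt(2*9.81)*0.311^1.5 = 0.63260 m^3/s
Step 2 — volume: V = 0.63260 * 2.40*3600 = 5465.7 m^3
Step 3 — depth: d = V/A * 1000 = 5465.7/7029 * 1000 = 778 mm
Therefore the depth of water applied = 778 mm.


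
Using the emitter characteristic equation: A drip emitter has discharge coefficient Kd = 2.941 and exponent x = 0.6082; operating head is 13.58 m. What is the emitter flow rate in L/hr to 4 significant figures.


Approach: apply the emitter characteristic equation, q = Kd * h^x.
q = 2.941 * 13.58^0.6082 = 14.37 L/hr
Therefore the emitter flow rate = 14.37 L/hr.


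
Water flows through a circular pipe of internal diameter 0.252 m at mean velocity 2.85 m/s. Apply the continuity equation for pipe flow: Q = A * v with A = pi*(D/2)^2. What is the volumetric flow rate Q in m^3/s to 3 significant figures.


A = pi*(0.252/2)^2 = 0.049876 m^2
Q = 0.049876 * 2.85 = 0.142 m^3/s
Therefore the volumetric flow rate Q = 0.142 m^3/s.


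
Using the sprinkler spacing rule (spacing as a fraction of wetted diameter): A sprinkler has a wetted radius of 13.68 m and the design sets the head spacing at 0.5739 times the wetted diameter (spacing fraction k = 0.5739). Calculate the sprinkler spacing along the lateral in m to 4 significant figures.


Approach: apply the sprinkler spacing rule (spacing as a fraction of wetted diameter), S = k*(2*R).
S = 0.5739 * (2 * 13.68) = 15.70 m
Therefore the sprinkler spacing along the lateral = 15.70 m.


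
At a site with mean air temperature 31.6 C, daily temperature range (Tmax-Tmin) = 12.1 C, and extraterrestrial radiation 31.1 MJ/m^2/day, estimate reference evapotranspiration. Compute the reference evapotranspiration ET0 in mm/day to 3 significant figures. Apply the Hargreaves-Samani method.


Approach: apply the Hargreaves-Samani method, ET0 = 0.0023*(Tmean+17.8)*sqrt(Tmax-Tmin)*0.408*Ra.
ET0 = 0.0023*(31.6+17.8)*sqrt(12.1)*0.408*31.1 = 5.01 mm/day
Therefore the reference evapotranspiration ET0 = 5.01 mm/day.


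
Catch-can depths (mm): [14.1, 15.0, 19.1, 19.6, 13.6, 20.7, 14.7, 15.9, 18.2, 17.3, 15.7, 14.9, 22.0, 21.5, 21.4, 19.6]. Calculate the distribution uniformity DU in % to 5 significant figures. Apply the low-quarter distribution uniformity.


Approach: apply the low-quarter distribution uniformity, DU = (mean of lowest quarter of readings / overall mean)*100.
sorted lowest 4 of 16: [13.6, 14.1, 14.7, 14.9] -> mean = 14.32500 mm
overall mean = 17.70625 mm
DU = (14.32500/17.70625)*100 = 80.904 %
Therefore the distribution uniformity DU = 80.904 %.


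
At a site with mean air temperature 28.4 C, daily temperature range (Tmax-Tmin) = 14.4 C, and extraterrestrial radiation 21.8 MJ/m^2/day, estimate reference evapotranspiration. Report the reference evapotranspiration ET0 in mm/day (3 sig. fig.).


Approach: apply the Hargreaves-Samani method, ET0 = 0.0023*(Tmean+17.8)*sqrt(Tmax-Tmin)*0.408*Ra.
ET0 = 0.0023*(28.4+17.8)*sqrt(14.4)*0.408*21.8 = 3.59 mm/day
Therefore the reference evapotranspiration ET0 = 3.59 mm/day.
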